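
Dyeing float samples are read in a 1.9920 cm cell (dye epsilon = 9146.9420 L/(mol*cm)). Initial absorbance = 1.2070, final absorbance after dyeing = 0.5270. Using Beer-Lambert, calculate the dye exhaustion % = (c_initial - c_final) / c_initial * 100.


c_initial = A_i / (epsilon * l) = 1.2070 / (9146.9420 * 1.9920) = 6.6243e-05 mol/L
c_final = A_f / (epsilon * l) = 0.5270 / (9146.9420 * 1.9920) = 2.8923e-05 mol/L
Exhaustion = (c_initial - c_final) / c_initial * 100 = (6.6243e-05 - 2.8923e-05) / 6.6243e-05 * 100 = 56.3380 %


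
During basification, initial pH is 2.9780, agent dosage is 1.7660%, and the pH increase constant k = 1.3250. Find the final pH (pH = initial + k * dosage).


Formula: pH_final = pH_initial + k * base_pct
Substituting: pH_final = 2.9780 + 1.3250 * 1.7660
Result: 5.3179


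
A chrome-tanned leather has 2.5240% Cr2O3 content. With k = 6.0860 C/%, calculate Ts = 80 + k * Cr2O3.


Formula: Ts = 80 + k * Cr2O3
Substituting: Ts = 80 + 6.0860 * 2.5240
Result: 95.3611 C


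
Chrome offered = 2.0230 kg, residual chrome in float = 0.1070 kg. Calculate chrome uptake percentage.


Formula: Uptake = (offered - residual) / offered * 100
Substituting: Uptake = (2.0230 - 0.1070) / 2.0230 * 100
Result: 94.7108 %


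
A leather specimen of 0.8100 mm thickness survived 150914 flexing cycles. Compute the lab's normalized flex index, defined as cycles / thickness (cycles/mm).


Formula: Index = cycles / thickness
Substituting: Index = 150914 / 0.8100
Result: 186313.5802 cycles/mm


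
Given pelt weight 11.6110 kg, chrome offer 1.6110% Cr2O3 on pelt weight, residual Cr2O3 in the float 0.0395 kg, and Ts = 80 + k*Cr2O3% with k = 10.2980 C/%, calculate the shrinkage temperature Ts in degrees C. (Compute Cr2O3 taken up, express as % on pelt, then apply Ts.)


Offered = pelt * offer_pct / 100 = 11.6110 * 1.6110 / 100 = 0.1871 kg
Uptake = offered - residual = 0.1871 - 0.0395 = 0.1476 kg
Cr2O3% on pelt = uptake / pelt * 100 = 0.1476 / 11.6110 * 100 = 1.2708 %
Ts = 80 + k * Cr2O3% = 80 + 10.2980 * 1.2708 = 93.0868 C


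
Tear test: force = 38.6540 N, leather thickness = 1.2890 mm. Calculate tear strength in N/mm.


Formula: Tear strength = force / thickness
Substituting: Tear strength = 38.6540 / 1.2890
Result: 29.9876 N/mm


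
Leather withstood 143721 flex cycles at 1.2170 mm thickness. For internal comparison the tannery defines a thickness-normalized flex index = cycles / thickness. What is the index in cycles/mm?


Formula: Index = cycles / thickness
Substituting: Index = 143721 / 1.2170
Result: 118094.4947 cycles/mm


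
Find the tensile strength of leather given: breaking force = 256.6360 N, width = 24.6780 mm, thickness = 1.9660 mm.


Formula: TS = force / (width * thickness)
Substituting: TS = 256.6360 / (24.6780 * 1.9660)
Result: 5.2896 N/mm^2


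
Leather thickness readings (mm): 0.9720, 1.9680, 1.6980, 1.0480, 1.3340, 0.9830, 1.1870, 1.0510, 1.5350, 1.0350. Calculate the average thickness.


Formula: Average = sum / n
Substituting: Average = 12.8110 / 10
Result: 1.2811 mm


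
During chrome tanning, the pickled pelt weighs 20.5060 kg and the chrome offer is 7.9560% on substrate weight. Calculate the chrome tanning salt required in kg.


Formula: Chrome = substrate * pct / 100
Substituting: Chrome = 20.5060 * 7.9560 / 100
Result: 1.6315 kg


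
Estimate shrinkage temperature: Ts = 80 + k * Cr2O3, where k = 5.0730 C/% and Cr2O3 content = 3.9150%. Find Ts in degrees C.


Formula: Ts = 80 + k * Cr2O3
Substituting: Ts = 80 + 5.0730 * 3.9150
Result: 99.8608 C


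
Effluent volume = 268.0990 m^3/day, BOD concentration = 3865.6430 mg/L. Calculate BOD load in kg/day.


Formula: BOD_load = volume * conc / 1000
Substituting: BOD_load = 268.0990 * 3865.6430 / 1000
Result: 1036.3750 kg/day


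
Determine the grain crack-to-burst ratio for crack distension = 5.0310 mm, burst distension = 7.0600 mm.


Formula: Ratio = crack / burst
Substituting: Ratio = 5.0310 / 7.0600
Result: 0.7126


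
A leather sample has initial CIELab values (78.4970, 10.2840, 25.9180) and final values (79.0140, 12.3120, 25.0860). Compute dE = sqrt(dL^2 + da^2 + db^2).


dL = 0.5170, da = 2.0280, db = -0.8320
dE = sqrt(0.5170^2 + 2.0280^2 + (-0.8320)^2) = 2.2522


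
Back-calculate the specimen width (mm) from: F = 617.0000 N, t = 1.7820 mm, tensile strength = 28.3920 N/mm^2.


Formula: w = F / (TS * t)
Substituting: w = 617.0000 / (28.3920 * 1.7820)
Result: 12.1950 mm


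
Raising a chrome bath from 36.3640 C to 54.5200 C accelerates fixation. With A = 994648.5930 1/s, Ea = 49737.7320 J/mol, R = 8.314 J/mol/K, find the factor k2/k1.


T1 = 36.3640 + 273.15 = 309.5140 K; T2 = 54.5200 + 273.15 = 327.6700 K
k1 = A * exp(-Ea/(R*T1)) = 994648.5930 * exp(-49737.7320/(8.314*309.5140)) = 0.00401289 1/s
k2 = A * exp(-Ea/(R*T2)) = 994648.5930 * exp(-49737.7320/(8.314*327.6700)) = 0.0117105 1/s
k2/k1 = 0.0117105 / 0.00401289 = 2.9182


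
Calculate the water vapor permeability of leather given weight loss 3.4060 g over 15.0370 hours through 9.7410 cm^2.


Formula: WVP = loss / (area * time)
Substituting: WVP = 3.4060 / (9.7410 * 15.0370)
Result: 0.023253 g/(cm^2*hr)


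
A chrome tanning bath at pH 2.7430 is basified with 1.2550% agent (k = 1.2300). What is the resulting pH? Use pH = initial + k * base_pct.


Formula: pH_final = pH_initial + k * base_pct
Substituting: pH_final = 2.7430 + 1.2300 * 1.2550
Result: 4.2866


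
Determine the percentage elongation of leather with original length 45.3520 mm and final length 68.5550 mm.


Formula: Elongation = (Lf - L0) / L0 * 100
Substituting: Elongation = (68.5550 - 45.3520) / 45.3520 * 100
Result: 51.1620 %


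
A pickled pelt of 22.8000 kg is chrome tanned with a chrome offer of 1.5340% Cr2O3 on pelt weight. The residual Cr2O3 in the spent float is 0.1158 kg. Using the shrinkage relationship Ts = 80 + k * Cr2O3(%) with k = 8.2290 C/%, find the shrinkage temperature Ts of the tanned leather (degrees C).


Offered = pelt * offer_pct / 100 = 22.8000 * 1.5340 / 100 = 0.3498 kg
Uptake = offered - residual = 0.3498 - 0.1158 = 0.2340 kg
Cr2O3% on pelt = uptake / pelt * 100 = 0.2340 / 22.8000 * 100 = 1.0261 %
Ts = 80 + k * Cr2O3% = 80 + 8.2290 * 1.0261 = 88.4438 C


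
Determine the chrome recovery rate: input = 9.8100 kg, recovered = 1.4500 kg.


Formula: Recovery = recovered / input * 100
Substituting: Recovery = 1.4500 / 9.8100 * 100
Result: 14.7808 %


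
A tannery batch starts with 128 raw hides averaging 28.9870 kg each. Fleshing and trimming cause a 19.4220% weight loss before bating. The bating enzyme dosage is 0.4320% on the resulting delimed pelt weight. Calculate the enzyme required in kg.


Total_raw = N * avg_wt = 128 * 28.9870 = 3710.3360 kg
Substrate = Total_raw * (1 - loss/100) = 3710.3360 * (1 - 19.4220/100) = 2989.7145 kg
Enzyme = Substrate * pct / 100 = 2989.7145 * 0.4320 / 100 = 12.9156 kg


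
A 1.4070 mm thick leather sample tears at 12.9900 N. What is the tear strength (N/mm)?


Formula: Tear strength = force / thickness
Substituting: Tear strength = 12.9900 / 1.4070
Result: 9.2324 N/mm


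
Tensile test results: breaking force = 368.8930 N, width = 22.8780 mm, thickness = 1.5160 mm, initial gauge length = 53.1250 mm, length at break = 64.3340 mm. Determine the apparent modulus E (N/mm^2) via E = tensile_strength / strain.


TS = F / (w * t) = 368.8930 / (22.8780 * 1.5160) = 10.6361 N/mm^2
strain = (Lf - L0) / L0 = (64.3340 - 53.1250) / 53.1250 = 0.2110
E = TS / strain = 10.6361 / 0.2110 = 50.4098 N/mm^2


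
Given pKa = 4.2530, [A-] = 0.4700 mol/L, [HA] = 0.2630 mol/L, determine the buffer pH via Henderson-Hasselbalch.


ratio = [A-] / [HA] = 0.4700 / 0.2630 = 1.7871
log10(ratio) = 0.2521
pH = pKa + log10(ratio) = 4.2530 + 0.2521 = 4.5051


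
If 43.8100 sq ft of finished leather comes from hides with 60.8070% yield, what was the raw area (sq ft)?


Formula: raw = finished * 100 / yield
Substituting: raw = 43.8100 * 100 / 60.8070
Result: 72.0476 sq ft


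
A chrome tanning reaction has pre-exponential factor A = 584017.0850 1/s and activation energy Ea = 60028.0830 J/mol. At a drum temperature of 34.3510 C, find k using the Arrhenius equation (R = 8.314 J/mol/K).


T_K = T_C + 273.15 = 34.3510 + 273.15 = 307.5010 K
exponent = -Ea / (R * T_K) = -60028.0830 / (8.314 * 307.5010) = -23.4800
k = A * exp(exponent) = 584017.0850 * exp(-23.4800) = 3.7085e-05 1/s


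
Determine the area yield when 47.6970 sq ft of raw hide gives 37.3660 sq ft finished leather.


Formula: Yield = finished / raw * 100
Substituting: Yield = 37.3660 / 47.6970 * 100
Result: 78.3404 %


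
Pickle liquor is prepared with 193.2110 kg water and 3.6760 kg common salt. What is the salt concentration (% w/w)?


Formula: Conc = salt / (water + salt) * 100
Substituting: Conc = 3.6760 / (193.2110 + 3.6760) * 100
Result: 1.8671 %


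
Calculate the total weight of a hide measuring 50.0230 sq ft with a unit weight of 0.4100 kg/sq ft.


Formula: Weight = area * weight_per_sqft
Substituting: Weight = 50.0230 * 0.4100
Result: 20.5094 kg


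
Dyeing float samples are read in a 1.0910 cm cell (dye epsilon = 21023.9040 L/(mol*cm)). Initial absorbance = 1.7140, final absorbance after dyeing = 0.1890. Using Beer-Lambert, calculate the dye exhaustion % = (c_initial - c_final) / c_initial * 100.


c_initial = A_i / (epsilon * l) = 1.7140 / (21023.9040 * 1.0910) = 7.4726e-05 mol/L
c_final = A_f / (epsilon * l) = 0.1890 / (21023.9040 * 1.0910) = 8.2399e-06 mol/L
Exhaustion = (c_initial - c_final) / c_initial * 100 = (7.4726e-05 - 8.2399e-06) / 7.4726e-05 * 100 = 88.9732 %


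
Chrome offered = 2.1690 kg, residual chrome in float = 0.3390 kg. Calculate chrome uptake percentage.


Formula: Uptake = (offered - residual) / offered * 100
Substituting: Uptake = (2.1690 - 0.3390) / 2.1690 * 100
Result: 84.3707 %


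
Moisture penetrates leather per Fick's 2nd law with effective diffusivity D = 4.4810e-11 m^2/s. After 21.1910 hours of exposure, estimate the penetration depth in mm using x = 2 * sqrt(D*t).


t = 21.1910 hr * 3600 = 76287.6000 s
D * t = 4.4810e-11 * 76287.6000 = 3.4184e-06
x = 2 * sqrt(D*t) = 2 * sqrt(3.4184e-06) = 0.00369781 m = 3.6978 mm


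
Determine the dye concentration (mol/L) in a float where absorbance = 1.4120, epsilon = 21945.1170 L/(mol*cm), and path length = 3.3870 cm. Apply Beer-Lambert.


Formula: c = A / (epsilon * l)
Substituting: c = 1.4120 / (21945.1170 * 3.3870)
Result: 1.8997e-05 mol/L


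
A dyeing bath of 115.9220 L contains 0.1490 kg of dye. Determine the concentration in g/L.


Formula: Conc = dye_mass(kg) / volume(L) * 1000
Substituting: Conc = 0.1490 / 115.9220 * 1000
Result: 1.2853 g/L


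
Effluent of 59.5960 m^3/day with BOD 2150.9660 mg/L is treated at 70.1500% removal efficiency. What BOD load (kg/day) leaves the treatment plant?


Load_in = volume * conc / 1000 = 59.5960 * 2150.9660 / 1000 = 128.1890 kg/day
Removed = Load_in * eff / 100 = 128.1890 * 70.1500 / 100 = 89.9246 kg/day
Load_out = Load_in - Removed = 128.1890 - 89.9246 = 38.2644 kg/day


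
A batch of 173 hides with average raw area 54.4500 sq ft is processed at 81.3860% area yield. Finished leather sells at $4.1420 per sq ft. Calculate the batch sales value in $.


Raw_total = N * avg_area = 173 * 54.4500 = 9419.8500 sq ft
Finished = Raw_total * yield / 100 = 9419.8500 * 81.3860 / 100 = 7666.4391 sq ft
Value = Finished * price = 7666.4391 * 4.1420 = 31754.3908 $


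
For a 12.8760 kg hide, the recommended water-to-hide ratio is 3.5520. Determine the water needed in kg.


Formula: Water = hide_weight * ratio
Substituting: Water = 12.8760 * 3.5520
Result: 45.7356 kg


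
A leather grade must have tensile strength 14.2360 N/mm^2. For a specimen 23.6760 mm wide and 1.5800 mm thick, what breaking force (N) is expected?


Formula: F = TS * w * t
Substituting: F = 14.2360 * 23.6760 * 1.5800
Result: 532.5414 N


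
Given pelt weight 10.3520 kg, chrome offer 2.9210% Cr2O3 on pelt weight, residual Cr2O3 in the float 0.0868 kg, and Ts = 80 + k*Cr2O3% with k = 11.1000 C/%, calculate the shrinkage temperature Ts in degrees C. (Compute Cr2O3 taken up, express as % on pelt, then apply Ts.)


Offered = pelt * offer_pct / 100 = 10.3520 * 2.9210 / 100 = 0.3024 kg
Uptake = offered - residual = 0.3024 - 0.0868 = 0.2156 kg
Cr2O3% on pelt = uptake / pelt * 100 = 0.2156 / 10.3520 * 100 = 2.0825 %
Ts = 80 + k * Cr2O3% = 80 + 11.1000 * 2.0825 = 103.1159 C


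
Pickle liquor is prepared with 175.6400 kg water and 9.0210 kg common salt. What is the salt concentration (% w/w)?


Formula: Conc = salt / (water + salt) * 100
Substituting: Conc = 9.0210 / (175.6400 + 9.0210) * 100
Result: 4.8852 %


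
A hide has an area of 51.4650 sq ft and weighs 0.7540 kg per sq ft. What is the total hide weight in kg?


Formula: Weight = area * weight_per_sqft
Substituting: Weight = 51.4650 * 0.7540
Result: 38.8046 kg


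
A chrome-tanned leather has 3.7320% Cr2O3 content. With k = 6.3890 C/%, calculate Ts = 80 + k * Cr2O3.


Formula: Ts = 80 + k * Cr2O3
Substituting: Ts = 80 + 6.3890 * 3.7320
Result: 103.8437 C


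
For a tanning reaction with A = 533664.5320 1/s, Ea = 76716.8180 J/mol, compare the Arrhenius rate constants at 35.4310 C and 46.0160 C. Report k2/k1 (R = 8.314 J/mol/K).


T1 = 35.4310 + 273.15 = 308.5810 K; T2 = 46.0160 + 273.15 = 319.1660 K
k1 = A * exp(-Ea/(R*T1)) = 533664.5320 * exp(-76716.8180/(8.314*308.5810)) = 5.5038e-08 1/s
k2 = A * exp(-Ea/(R*T2)) = 533664.5320 * exp(-76716.8180/(8.314*319.1660)) = 1.4837e-07 1/s
k2/k1 = 1.4837e-07 / 5.5038e-08 = 2.6958


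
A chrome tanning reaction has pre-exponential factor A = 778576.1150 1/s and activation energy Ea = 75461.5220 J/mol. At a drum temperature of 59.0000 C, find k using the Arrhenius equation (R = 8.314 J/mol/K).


T_K = T_C + 273.15 = 59.0000 + 273.15 = 332.1500 K
exponent = -Ea / (R * T_K) = -75461.5220 / (8.314 * 332.1500) = -27.3263
k = A * exp(exponent) = 778576.1150 * exp(-27.3263) = 1.0559e-06 1/s


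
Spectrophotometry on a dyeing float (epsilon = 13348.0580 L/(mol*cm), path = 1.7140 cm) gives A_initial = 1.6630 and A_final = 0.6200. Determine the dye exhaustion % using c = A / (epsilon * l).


c_initial = A_i / (epsilon * l) = 1.6630 / (13348.0580 * 1.7140) = 7.2688e-05 mol/L
c_final = A_f / (epsilon * l) = 0.6200 / (13348.0580 * 1.7140) = 2.7100e-05 mol/L
Exhaustion = (c_initial - c_final) / c_initial * 100 = (7.2688e-05 - 2.7100e-05) / 7.2688e-05 * 100 = 62.7180 %


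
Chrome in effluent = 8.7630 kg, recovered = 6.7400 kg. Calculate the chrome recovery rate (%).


Formula: Recovery = recovered / input * 100
Substituting: Recovery = 6.7400 / 8.7630 * 100
Result: 76.9143 %


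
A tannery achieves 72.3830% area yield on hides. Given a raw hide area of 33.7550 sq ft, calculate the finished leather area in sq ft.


Formula: finished = raw * yield / 100
Substituting: finished = 33.7550 * 72.3830 / 100
Result: 24.4329 sq ft


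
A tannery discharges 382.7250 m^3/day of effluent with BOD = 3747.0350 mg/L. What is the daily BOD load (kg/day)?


Formula: BOD_load = volume * conc / 1000
Substituting: BOD_load = 382.7250 * 3747.0350 / 1000
Result: 1434.0840 kg/day


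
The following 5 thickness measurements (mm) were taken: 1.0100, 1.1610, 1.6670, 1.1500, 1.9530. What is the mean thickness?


Formula: Average = sum / n
Substituting: Average = 6.9410 / 5
Result: 1.3882 mm


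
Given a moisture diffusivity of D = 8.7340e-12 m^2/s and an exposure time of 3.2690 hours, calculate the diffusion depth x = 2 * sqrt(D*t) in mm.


t = 3.2690 hr * 3600 = 11768.4000 s
D * t = 8.7340e-12 * 11768.4000 = 1.0279e-07
x = 2 * sqrt(D*t) = 2 * sqrt(1.0279e-07) = 6.4120e-04 m = 0.6412 mm


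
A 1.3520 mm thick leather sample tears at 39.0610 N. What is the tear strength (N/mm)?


Formula: Tear strength = force / thickness
Substituting: Tear strength = 39.0610 / 1.3520
Result: 28.8913 N/mm


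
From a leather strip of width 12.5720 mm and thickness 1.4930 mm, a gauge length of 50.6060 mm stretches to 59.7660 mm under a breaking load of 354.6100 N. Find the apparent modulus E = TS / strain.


TS = F / (w * t) = 354.6100 / (12.5720 * 1.4930) = 18.8924 N/mm^2
strain = (Lf - L0) / L0 = (59.7660 - 50.6060) / 50.6060 = 0.1810
E = TS / strain = 18.8924 / 0.1810 = 104.3742 N/mm^2


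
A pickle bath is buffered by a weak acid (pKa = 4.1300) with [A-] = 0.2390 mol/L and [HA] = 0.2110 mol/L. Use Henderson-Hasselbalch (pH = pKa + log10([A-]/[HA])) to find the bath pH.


ratio = [A-] / [HA] = 0.2390 / 0.2110 = 1.1327
log10(ratio) = 0.0541154
pH = pKa + log10(ratio) = 4.1300 + 0.0541154 = 4.1841


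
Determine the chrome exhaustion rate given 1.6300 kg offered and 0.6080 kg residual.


Formula: Uptake = (offered - residual) / offered * 100
Substituting: Uptake = (1.6300 - 0.6080) / 1.6300 * 100
Result: 62.6994 %


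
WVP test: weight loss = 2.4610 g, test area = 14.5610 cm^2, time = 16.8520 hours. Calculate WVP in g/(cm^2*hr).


Formula: WVP = loss / (area * time)
Substituting: WVP = 2.4610 / (14.5610 * 16.8520)
Result: 0.0100293 g/(cm^2*hr)


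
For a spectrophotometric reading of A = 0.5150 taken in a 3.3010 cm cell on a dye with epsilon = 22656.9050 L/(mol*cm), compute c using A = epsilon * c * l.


Formula: c = A / (epsilon * l)
Substituting: c = 0.5150 / (22656.9050 * 3.3010)
Result: 6.8859e-06 mol/L


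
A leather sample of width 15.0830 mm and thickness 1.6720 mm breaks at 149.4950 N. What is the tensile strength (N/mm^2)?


Formula: TS = force / (width * thickness)
Substituting: TS = 149.4950 / (15.0830 * 1.6720)
Result: 5.9279 N/mm^2


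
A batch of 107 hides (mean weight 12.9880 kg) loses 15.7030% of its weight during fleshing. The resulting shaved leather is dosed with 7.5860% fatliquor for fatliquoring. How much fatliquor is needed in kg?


Total_raw = N * avg_wt = 107 * 12.9880 = 1389.7160 kg
Substrate = Total_raw * (1 - loss/100) = 1389.7160 * (1 - 15.7030/100) = 1171.4889 kg
Fat = Substrate * pct / 100 = 1171.4889 * 7.5860 / 100 = 88.8691 kg


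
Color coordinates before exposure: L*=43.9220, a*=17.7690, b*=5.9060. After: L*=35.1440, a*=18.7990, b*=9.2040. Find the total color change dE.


dL = -8.7780, da = 1.0300, db = 3.2980
dE = sqrt((-8.7780)^2 + 1.0300^2 + 3.2980^2) = 9.4335


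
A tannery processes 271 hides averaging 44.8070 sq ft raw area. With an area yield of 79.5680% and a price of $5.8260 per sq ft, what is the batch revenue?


Raw_total = N * avg_area = 271 * 44.8070 = 12142.6970 sq ft
Finished = Raw_total * yield / 100 = 12142.6970 * 79.5680 / 100 = 9661.7011 sq ft
Value = Finished * price = 9661.7011 * 5.8260 = 56289.0709 $


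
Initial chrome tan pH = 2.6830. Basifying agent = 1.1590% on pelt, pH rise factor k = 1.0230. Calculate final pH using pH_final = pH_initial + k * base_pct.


Formula: pH_final = pH_initial + k * base_pct
Substituting: pH_final = 2.6830 + 1.0230 * 1.1590
Result: 3.8687


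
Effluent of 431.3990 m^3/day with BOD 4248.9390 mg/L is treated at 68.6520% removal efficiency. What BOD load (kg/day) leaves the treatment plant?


Load_in = volume * conc / 1000 = 431.3990 * 4248.9390 / 1000 = 1832.9880 kg/day
Removed = Load_in * eff / 100 = 1832.9880 * 68.6520 / 100 = 1258.3829 kg/day
Load_out = Load_in - Removed = 1832.9880 - 1258.3829 = 574.6051 kg/day


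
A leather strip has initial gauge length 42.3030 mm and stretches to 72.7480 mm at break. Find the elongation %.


Formula: Elongation = (Lf - L0) / L0 * 100
Substituting: Elongation = (72.7480 - 42.3030) / 42.3030 * 100
Result: 71.9689 %


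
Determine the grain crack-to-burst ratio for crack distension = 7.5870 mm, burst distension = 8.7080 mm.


Formula: Ratio = crack / burst
Substituting: Ratio = 7.5870 / 8.7080
Result: 0.8713


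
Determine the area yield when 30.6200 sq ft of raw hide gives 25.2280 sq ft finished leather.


Formula: Yield = finished / raw * 100
Substituting: Yield = 25.2280 / 30.6200 * 100
Result: 82.3906 %


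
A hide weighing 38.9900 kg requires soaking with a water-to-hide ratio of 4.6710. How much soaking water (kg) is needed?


Formula: Water = hide_weight * ratio
Substituting: Water = 38.9900 * 4.6710
Result: 182.1223 kg


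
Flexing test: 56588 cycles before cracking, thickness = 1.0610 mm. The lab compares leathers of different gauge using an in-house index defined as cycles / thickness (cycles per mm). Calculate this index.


Formula: Index = cycles / thickness
Substituting: Index = 56588 / 1.0610
Result: 53334.5900 cycles/mm


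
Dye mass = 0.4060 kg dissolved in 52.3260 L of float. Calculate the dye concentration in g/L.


Formula: Conc = dye_mass(kg) / volume(L) * 1000
Substituting: Conc = 0.4060 / 52.3260 * 1000
Result: 7.7590 g/L


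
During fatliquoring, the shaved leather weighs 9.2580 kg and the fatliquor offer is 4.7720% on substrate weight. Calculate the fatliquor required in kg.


Formula: Fat = substrate * pct / 100
Substituting: Fat = 9.2580 * 4.7720 / 100
Result: 0.4418 kg


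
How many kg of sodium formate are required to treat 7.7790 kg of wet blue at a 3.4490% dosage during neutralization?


Formula: Neutralizer = substrate * pct / 100
Substituting: Neutralizer = 7.7790 * 3.4490 / 100
Result: 0.2683 kg


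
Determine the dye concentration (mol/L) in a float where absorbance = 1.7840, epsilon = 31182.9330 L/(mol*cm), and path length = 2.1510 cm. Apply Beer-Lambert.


Formula: c = A / (epsilon * l)
Substituting: c = 1.7840 / (31182.9330 * 2.1510)
Result: 2.6597e-05 mol/L


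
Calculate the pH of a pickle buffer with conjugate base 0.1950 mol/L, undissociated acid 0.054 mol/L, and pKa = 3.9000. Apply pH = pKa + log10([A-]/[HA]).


ratio = [A-] / [HA] = 0.1950 / 0.054 = 3.6111
log10(ratio) = 0.5576
pH = pKa + log10(ratio) = 3.9000 + 0.5576 = 4.4576


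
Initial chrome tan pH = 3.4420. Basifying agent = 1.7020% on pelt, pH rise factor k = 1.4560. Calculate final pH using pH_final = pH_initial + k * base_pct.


Formula: pH_final = pH_initial + k * base_pct
Substituting: pH_final = 3.4420 + 1.4560 * 1.7020
Result: 5.9201


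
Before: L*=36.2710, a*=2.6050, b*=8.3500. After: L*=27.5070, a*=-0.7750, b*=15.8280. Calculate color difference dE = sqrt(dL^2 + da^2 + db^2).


dL = -8.7640, da = -3.3800, db = 7.4780
dE = sqrt((-8.7640)^2 + (-3.3800)^2 + 7.4780^2) = 12.0064


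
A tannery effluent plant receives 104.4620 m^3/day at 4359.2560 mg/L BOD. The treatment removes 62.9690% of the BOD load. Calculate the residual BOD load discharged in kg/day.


Load_in = volume * conc / 1000 = 104.4620 * 4359.2560 / 1000 = 455.3766 kg/day
Removed = Load_in * eff / 100 = 455.3766 * 62.9690 / 100 = 286.7461 kg/day
Load_out = Load_in - Removed = 455.3766 - 286.7461 = 168.6305 kg/day


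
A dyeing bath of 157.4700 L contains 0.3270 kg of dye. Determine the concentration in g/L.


Formula: Conc = dye_mass(kg) / volume(L) * 1000
Substituting: Conc = 0.3270 / 157.4700 * 1000
Result: 2.0766 g/L


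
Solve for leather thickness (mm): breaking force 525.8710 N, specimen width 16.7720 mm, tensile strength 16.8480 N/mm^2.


Formula: t = F / (TS * w)
Substituting: t = 525.8710 / (16.8480 * 16.7720)
Result: 1.8610 mm


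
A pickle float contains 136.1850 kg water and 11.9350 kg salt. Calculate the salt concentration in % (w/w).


Formula: Conc = salt / (water + salt) * 100
Substituting: Conc = 11.9350 / (136.1850 + 11.9350) * 100
Result: 8.0577 %


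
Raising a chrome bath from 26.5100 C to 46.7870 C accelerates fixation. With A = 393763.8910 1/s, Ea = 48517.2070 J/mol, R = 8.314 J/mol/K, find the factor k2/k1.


T1 = 26.5100 + 273.15 = 299.6600 K; T2 = 46.7870 + 273.15 = 319.9370 K
k1 = A * exp(-Ea/(R*T1)) = 393763.8910 * exp(-48517.2070/(8.314*299.6600)) = 0.00137325 1/s
k2 = A * exp(-Ea/(R*T2)) = 393763.8910 * exp(-48517.2070/(8.314*319.9370)) = 0.00471812 1/s
k2/k1 = 0.00471812 / 0.00137325 = 3.4357


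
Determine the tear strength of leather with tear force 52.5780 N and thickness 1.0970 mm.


Formula: Tear strength = force / thickness
Substituting: Tear strength = 52.5780 / 1.0970
Result: 47.9289 N/mm


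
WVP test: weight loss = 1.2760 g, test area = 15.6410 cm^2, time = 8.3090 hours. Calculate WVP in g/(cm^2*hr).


Formula: WVP = loss / (area * time)
Substituting: WVP = 1.2760 / (15.6410 * 8.3090)
Result: 0.00981832 g/(cm^2*hr)


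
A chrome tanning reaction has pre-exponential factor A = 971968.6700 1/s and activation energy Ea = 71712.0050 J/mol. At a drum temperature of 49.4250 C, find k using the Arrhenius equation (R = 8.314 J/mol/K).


T_K = T_C + 273.15 = 49.4250 + 273.15 = 322.5750 K
exponent = -Ea / (R * T_K) = -71712.0050 / (8.314 * 322.5750) = -26.7394
k = A * exp(exponent) = 971968.6700 * exp(-26.7394) = 2.3708e-06 1/s


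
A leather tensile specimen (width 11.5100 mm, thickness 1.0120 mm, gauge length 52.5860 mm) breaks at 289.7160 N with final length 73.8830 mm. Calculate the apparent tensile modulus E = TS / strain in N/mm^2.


TS = F / (w * t) = 289.7160 / (11.5100 * 1.0120) = 24.8723 N/mm^2
strain = (Lf - L0) / L0 = (73.8830 - 52.5860) / 52.5860 = 0.4050
E = TS / strain = 24.8723 / 0.4050 = 61.4141 N/mm^2


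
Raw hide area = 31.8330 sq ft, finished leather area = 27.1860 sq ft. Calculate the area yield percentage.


Formula: Yield = finished / raw * 100
Substituting: Yield = 27.1860 / 31.8330 * 100
Result: 85.4019 %


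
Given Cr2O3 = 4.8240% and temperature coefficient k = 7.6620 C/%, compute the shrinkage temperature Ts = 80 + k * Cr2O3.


Formula: Ts = 80 + k * Cr2O3
Substituting: Ts = 80 + 7.6620 * 4.8240
Result: 116.9615 C


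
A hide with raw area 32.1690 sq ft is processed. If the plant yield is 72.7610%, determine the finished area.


Formula: finished = raw * yield / 100
Substituting: finished = 32.1690 * 72.7610 / 100
Result: 23.4065 sq ft


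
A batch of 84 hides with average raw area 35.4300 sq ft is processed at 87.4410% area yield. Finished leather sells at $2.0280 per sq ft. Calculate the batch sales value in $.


Raw_total = N * avg_area = 84 * 35.4300 = 2976.1200 sq ft
Finished = Raw_total * yield / 100 = 2976.1200 * 87.4410 / 100 = 2602.3491 sq ft
Value = Finished * price = 2602.3491 * 2.0280 = 5277.5640 $


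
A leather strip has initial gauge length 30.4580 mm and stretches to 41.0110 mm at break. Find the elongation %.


Formula: Elongation = (Lf - L0) / L0 * 100
Substituting: Elongation = (41.0110 - 30.4580) / 30.4580 * 100
Result: 34.6477 %


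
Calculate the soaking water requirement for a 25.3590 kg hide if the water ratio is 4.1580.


Formula: Water = hide_weight * ratio
Substituting: Water = 25.3590 * 4.1580
Result: 105.4427 kg


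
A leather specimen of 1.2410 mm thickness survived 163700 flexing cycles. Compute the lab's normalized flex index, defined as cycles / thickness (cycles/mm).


Formula: Index = cycles / thickness
Substituting: Index = 163700 / 1.2410
Result: 131909.7502 cycles/mm


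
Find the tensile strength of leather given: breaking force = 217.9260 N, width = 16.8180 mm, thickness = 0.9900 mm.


Formula: TS = force / (width * thickness)
Substituting: TS = 217.9260 / (16.8180 * 0.9900)
Result: 13.0888 N/mm^2


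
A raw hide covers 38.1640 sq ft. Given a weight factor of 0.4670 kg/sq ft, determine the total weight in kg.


Formula: Weight = area * weight_per_sqft
Substituting: Weight = 38.1640 * 0.4670
Result: 17.8226 kg


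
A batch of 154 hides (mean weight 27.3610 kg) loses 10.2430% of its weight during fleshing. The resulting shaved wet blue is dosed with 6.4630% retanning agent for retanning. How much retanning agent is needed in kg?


Total_raw = N * avg_wt = 154 * 27.3610 = 4213.5940 kg
Substrate = Total_raw * (1 - loss/100) = 4213.5940 * (1 - 10.2430/100) = 3781.9956 kg
Retan = Substrate * pct / 100 = 3781.9956 * 6.4630 / 100 = 244.4304 kg


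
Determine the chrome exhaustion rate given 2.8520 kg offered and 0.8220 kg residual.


Formula: Uptake = (offered - residual) / offered * 100
Substituting: Uptake = (2.8520 - 0.8220) / 2.8520 * 100
Result: 71.1781 %


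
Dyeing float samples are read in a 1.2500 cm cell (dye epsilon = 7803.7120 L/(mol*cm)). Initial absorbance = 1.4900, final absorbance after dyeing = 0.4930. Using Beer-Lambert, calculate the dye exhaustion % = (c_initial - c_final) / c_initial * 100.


c_initial = A_i / (epsilon * l) = 1.4900 / (7803.7120 * 1.2500) = 1.5275e-04 mol/L
c_final = A_f / (epsilon * l) = 0.4930 / (7803.7120 * 1.2500) = 5.0540e-05 mol/L
Exhaustion = (c_initial - c_final) / c_initial * 100 = (1.5275e-04 - 5.0540e-05) / 1.5275e-04 * 100 = 66.9128 %


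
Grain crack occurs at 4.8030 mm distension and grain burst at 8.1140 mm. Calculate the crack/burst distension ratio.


Formula: Ratio = crack / burst
Substituting: Ratio = 4.8030 / 8.1140
Result: 0.5919


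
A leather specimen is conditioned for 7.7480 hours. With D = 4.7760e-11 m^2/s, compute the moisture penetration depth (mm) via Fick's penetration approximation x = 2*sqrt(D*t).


t = 7.7480 hr * 3600 = 27892.8000 s
D * t = 4.7760e-11 * 27892.8000 = 1.3322e-06
x = 2 * sqrt(D*t) = 2 * sqrt(1.3322e-06) = 0.00230838 m = 2.3084 mm


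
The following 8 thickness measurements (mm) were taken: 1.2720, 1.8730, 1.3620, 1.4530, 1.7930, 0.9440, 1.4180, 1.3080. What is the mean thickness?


Formula: Average = sum / n
Substituting: Average = 11.4230 / 8
Result: 1.4279 mm


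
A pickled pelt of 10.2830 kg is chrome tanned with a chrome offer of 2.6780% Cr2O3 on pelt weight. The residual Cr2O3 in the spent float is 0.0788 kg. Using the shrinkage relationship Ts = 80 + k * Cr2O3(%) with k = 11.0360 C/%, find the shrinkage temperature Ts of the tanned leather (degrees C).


Offered = pelt * offer_pct / 100 = 10.2830 * 2.6780 / 100 = 0.2754 kg
Uptake = offered - residual = 0.2754 - 0.0788 = 0.1966 kg
Cr2O3% on pelt = uptake / pelt * 100 = 0.1966 / 10.2830 * 100 = 1.9117 %
Ts = 80 + k * Cr2O3% = 80 + 11.0360 * 1.9117 = 101.0974 C


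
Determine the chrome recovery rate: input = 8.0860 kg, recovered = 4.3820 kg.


Formula: Recovery = recovered / input * 100
Substituting: Recovery = 4.3820 / 8.0860 * 100
Result: 54.1924 %


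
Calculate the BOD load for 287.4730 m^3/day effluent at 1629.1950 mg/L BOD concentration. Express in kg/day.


Formula: BOD_load = volume * conc / 1000
Substituting: BOD_load = 287.4730 * 1629.1950 / 1000
Result: 468.3496 kg/day


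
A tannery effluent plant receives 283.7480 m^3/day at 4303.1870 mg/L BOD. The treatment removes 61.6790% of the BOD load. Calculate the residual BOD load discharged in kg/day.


Load_in = volume * conc / 1000 = 283.7480 * 4303.1870 / 1000 = 1221.0207 kg/day
Removed = Load_in * eff / 100 = 1221.0207 * 61.6790 / 100 = 753.1134 kg/day
Load_out = Load_in - Removed = 1221.0207 - 753.1134 = 467.9073 kg/day


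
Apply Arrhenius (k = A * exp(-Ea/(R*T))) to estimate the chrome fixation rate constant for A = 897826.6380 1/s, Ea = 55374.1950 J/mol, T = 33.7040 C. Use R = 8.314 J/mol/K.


T_K = T_C + 273.15 = 33.7040 + 273.15 = 306.8540 K
exponent = -Ea / (R * T_K) = -55374.1950 / (8.314 * 306.8540) = -21.7053
k = A * exp(exponent) = 897826.6380 * exp(-21.7053) = 3.3628e-04 1/s


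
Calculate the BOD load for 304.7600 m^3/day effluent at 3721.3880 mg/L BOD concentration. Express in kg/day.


Formula: BOD_load = volume * conc / 1000
Substituting: BOD_load = 304.7600 * 3721.3880 / 1000
Result: 1134.1302 kg/day


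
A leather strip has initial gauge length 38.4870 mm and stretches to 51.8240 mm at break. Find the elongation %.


Formula: Elongation = (Lf - L0) / L0 * 100
Substituting: Elongation = (51.8240 - 38.4870) / 38.4870 * 100
Result: 34.6533 %


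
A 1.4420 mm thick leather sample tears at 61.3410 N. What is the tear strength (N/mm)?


Formula: Tear strength = force / thickness
Substituting: Tear strength = 61.3410 / 1.4420
Result: 42.5388 N/mm


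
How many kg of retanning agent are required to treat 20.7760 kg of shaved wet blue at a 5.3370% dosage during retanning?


Formula: Retan = substrate * pct / 100
Substituting: Retan = 20.7760 * 5.3370 / 100
Result: 1.1088 kg


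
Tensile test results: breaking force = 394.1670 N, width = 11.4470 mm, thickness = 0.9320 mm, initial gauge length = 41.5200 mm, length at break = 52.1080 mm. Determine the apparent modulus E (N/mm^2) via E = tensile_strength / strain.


TS = F / (w * t) = 394.1670 / (11.4470 * 0.9320) = 36.9464 N/mm^2
strain = (Lf - L0) / L0 = (52.1080 - 41.5200) / 41.5200 = 0.2550
E = TS / strain = 36.9464 / 0.2550 = 144.8825 N/mm^2


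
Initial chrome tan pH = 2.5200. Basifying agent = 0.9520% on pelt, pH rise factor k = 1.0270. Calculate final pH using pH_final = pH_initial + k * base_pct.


Formula: pH_final = pH_initial + k * base_pct
Substituting: pH_final = 2.5200 + 1.0270 * 0.9520
Result: 3.4977


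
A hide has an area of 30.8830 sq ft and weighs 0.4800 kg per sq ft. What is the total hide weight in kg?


Formula: Weight = area * weight_per_sqft
Substituting: Weight = 30.8830 * 0.4800
Result: 14.8238 kg


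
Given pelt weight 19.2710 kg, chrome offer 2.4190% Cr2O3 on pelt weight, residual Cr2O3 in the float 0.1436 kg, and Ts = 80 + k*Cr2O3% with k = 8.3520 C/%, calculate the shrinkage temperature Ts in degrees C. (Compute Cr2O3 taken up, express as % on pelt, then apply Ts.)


Offered = pelt * offer_pct / 100 = 19.2710 * 2.4190 / 100 = 0.4662 kg
Uptake = offered - residual = 0.4662 - 0.1436 = 0.3226 kg
Cr2O3% on pelt = uptake / pelt * 100 = 0.3226 / 19.2710 * 100 = 1.6738 %
Ts = 80 + k * Cr2O3% = 80 + 8.3520 * 1.6738 = 93.9799 C


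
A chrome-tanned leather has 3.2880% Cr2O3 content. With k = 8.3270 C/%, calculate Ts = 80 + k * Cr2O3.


Formula: Ts = 80 + k * Cr2O3
Substituting: Ts = 80 + 8.3270 * 3.2880
Result: 107.3792 C


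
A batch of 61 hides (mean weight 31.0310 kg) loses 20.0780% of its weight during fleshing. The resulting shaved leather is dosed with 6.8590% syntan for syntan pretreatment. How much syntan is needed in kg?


Total_raw = N * avg_wt = 61 * 31.0310 = 1892.8910 kg
Substrate = Total_raw * (1 - loss/100) = 1892.8910 * (1 - 20.0780/100) = 1512.8363 kg
Syntan = Substrate * pct / 100 = 1512.8363 * 6.8590 / 100 = 103.7654 kg


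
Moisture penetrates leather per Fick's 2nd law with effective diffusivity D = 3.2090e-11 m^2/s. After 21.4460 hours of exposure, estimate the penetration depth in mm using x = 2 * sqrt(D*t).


t = 21.4460 hr * 3600 = 77205.6000 s
D * t = 3.2090e-11 * 77205.6000 = 2.4775e-06
x = 2 * sqrt(D*t) = 2 * sqrt(2.4775e-06) = 0.00314803 m = 3.1480 mm


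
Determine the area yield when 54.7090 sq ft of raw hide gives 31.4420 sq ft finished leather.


Formula: Yield = finished / raw * 100
Substituting: Yield = 31.4420 / 54.7090 * 100
Result: 57.4713 %


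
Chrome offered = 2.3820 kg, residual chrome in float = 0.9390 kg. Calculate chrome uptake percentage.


Formula: Uptake = (offered - residual) / offered * 100
Substituting: Uptake = (2.3820 - 0.9390) / 2.3820 * 100
Result: 60.5793 %


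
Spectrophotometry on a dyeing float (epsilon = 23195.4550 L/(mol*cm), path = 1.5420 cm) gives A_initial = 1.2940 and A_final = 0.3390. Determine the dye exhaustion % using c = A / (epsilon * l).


c_initial = A_i / (epsilon * l) = 1.2940 / (23195.4550 * 1.5420) = 3.6178e-05 mol/L
c_final = A_f / (epsilon * l) = 0.3390 / (23195.4550 * 1.5420) = 9.4779e-06 mol/L
Exhaustion = (c_initial - c_final) / c_initial * 100 = (3.6178e-05 - 9.4779e-06) / 3.6178e-05 * 100 = 73.8022 %


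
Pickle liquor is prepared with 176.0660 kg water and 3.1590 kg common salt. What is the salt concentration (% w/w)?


Formula: Conc = salt / (water + salt) * 100
Substituting: Conc = 3.1590 / (176.0660 + 3.1590) * 100
Result: 1.7626 %


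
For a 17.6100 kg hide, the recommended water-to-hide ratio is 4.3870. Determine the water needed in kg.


Formula: Water = hide_weight * ratio
Substituting: Water = 17.6100 * 4.3870
Result: 77.2551 kg


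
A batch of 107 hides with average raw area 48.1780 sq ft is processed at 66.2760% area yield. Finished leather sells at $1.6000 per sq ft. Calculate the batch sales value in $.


Raw_total = N * avg_area = 107 * 48.1780 = 5155.0460 sq ft
Finished = Raw_total * yield / 100 = 5155.0460 * 66.2760 / 100 = 3416.5583 sq ft
Value = Finished * price = 3416.5583 * 1.6000 = 5466.4933 $


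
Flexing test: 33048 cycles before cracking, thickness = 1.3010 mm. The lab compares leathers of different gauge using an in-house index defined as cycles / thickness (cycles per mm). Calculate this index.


Formula: Index = cycles / thickness
Substituting: Index = 33048 / 1.3010
Result: 25401.9985 cycles/mm


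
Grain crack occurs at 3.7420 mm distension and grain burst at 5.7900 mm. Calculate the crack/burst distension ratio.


Formula: Ratio = crack / burst
Substituting: Ratio = 3.7420 / 5.7900
Result: 0.6463


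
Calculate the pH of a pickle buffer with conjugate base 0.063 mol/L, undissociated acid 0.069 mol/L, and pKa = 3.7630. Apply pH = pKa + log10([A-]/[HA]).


ratio = [A-] / [HA] = 0.063 / 0.069 = 0.9130
log10(ratio) = -0.0395085
pH = pKa + log10(ratio) = 3.7630 - 0.0395085 = 3.7235


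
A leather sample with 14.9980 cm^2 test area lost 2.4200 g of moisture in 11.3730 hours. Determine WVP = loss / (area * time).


Formula: WVP = loss / (area * time)
Substituting: WVP = 2.4200 / (14.9980 * 11.3730)
Result: 0.0141875 g/(cm^2*hr)


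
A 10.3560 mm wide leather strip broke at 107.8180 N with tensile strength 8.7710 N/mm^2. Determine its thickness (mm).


Formula: t = F / (TS * w)
Substituting: t = 107.8180 / (8.7710 * 10.3560)
Result: 1.1870 mm


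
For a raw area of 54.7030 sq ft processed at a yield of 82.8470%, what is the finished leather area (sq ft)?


Formula: finished = raw * yield / 100
Substituting: finished = 54.7030 * 82.8470 / 100
Result: 45.3198 sq ft


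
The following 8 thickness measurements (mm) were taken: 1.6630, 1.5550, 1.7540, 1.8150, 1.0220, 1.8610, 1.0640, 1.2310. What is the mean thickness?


Formula: Average = sum / n
Substituting: Average = 11.9650 / 8
Result: 1.4956 mm


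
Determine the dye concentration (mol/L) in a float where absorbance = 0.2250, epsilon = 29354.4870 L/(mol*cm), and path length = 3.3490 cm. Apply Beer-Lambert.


Formula: c = A / (epsilon * l)
Substituting: c = 0.2250 / (29354.4870 * 3.3490)
Result: 2.2887e-06 mol/L


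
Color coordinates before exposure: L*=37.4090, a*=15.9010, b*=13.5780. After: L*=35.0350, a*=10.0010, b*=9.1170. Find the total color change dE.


dL = -2.3740, da = -5.9000, db = -4.4610
dE = sqrt((-2.3740)^2 + (-5.9000)^2 + (-4.4610)^2) = 7.7683


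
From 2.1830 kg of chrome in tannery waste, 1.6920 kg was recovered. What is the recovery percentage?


Formula: Recovery = recovered / input * 100
Substituting: Recovery = 1.6920 / 2.1830 * 100
Result: 77.5080 %


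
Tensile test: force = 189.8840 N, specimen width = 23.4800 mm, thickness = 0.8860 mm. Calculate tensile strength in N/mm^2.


Formula: TS = force / (width * thickness)
Substituting: TS = 189.8840 / (23.4800 * 0.8860)
Result: 9.1276 N/mm^2


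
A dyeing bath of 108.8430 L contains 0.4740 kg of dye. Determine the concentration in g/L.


Formula: Conc = dye_mass(kg) / volume(L) * 1000
Substituting: Conc = 0.4740 / 108.8430 * 1000
Result: 4.3549 g/L


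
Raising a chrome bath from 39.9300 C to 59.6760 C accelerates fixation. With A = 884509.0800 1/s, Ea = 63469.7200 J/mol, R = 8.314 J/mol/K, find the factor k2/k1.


T1 = 39.9300 + 273.15 = 313.0800 K; T2 = 59.6760 + 273.15 = 332.8260 K
k1 = A * exp(-Ea/(R*T1)) = 884509.0800 * exp(-63469.7200/(8.314*313.0800)) = 2.2749e-05 1/s
k2 = A * exp(-Ea/(R*T2)) = 884509.0800 * exp(-63469.7200/(8.314*332.8260)) = 9.6656e-05 1/s
k2/k1 = 9.6656e-05 / 2.2749e-05 = 4.2489
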